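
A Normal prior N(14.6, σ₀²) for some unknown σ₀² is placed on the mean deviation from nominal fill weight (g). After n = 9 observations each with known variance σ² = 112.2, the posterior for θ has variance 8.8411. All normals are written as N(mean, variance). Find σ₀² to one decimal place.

σ₀² = 30.4

For the Normal–Normal model with known σ², precisions add: τ_n = τ₀ + n/σ².
So 1/σ₀² = 1/8.8411 − 9/112.2 = 0.113108 − 0.080214 = 0.032894.
Hence σ₀² = 1/0.032894 ≈ 30.4.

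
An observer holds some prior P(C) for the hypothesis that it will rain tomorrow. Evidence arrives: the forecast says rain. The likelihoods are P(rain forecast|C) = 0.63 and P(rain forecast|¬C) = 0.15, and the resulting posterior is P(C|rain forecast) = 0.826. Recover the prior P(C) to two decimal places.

P(C) = 0.53

In odds form, posterior odds = prior odds × likelihood ratio, so prior odds = posterior odds ÷ LR.
Posterior odds = 0.826/(1−0.826) = 4.7471. LR = 0.63/0.15 = 4.2000.
Prior odds = 4.7471/4.2000 = 1.1303, so P(C) = 1.1303/(1+1.1303) ≈ 0.53.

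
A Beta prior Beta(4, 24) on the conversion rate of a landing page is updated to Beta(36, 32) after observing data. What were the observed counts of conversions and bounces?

32 conversions and 8 bounces

Under Beta–binomial conjugacy the posterior parameters are (α+s, β+f).
So s = 36 − 4 = 32 and f = 32 − 24 = 8.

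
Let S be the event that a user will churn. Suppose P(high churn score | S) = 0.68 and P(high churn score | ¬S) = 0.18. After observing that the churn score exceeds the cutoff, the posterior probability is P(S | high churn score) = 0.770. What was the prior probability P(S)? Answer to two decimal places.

In odds form, posterior odds = prior odds × likelihood ratio, so prior odds = posterior odds ÷ LR.
Posterior odds = 0.770/(1−0.770) = 3.3478. LR = 0.68/0.18 = 3.7778.
Prior odds = 3.3478/3.7778 = 0.8862, so P(S) = 0.8862/(1+0.8862) ≈ 0.47.

P(S) = 0.47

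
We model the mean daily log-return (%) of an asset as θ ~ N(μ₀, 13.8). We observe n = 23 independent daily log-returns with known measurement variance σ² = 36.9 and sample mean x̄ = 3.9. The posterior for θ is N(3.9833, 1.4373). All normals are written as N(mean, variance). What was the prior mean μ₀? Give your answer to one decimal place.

μ₀ = 4.7

With known observation variance, the Normal–Normal posterior has precision τ_n = τ₀ + n/σ² and mean μ_n = (τ₀μ₀ + (n/σ²)x̄)/τ_n.
Here τ₀ = 1/13.8 = 0.072464 and τ_data = 23/36.9 = 0.623306, so τ_n = 0.695770.
Rearranging for μ₀: μ₀ = (μ_n·τ_n − τ_data·x̄)/τ₀ = (3.9833·0.695770 − 0.623306·3.9) / 0.072464 = 0.340567/0.072464 ≈ 4.7.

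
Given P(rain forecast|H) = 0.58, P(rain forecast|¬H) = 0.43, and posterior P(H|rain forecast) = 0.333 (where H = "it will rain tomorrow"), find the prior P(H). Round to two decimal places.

In odds form, posterior odds = prior odds × likelihood ratio, so prior odds = posterior odds ÷ LR.
Posterior odds = 0.333/(1−0.333) = 0.4993. LR = 0.58/0.43 = 1.3488.
Prior odds = 0.4993/1.3488 = 0.3702, so P(H) = 0.3702/(1+0.3702) ≈ 0.27.

P(H) = 0.27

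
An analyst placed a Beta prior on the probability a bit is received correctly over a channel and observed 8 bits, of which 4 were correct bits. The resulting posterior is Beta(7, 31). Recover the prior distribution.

Beta(3, 27)

Beta is conjugate to the binomial likelihood: posterior = Beta(α+s, β+f).
Subtract the data counts: 7−4=3, 31−4=27.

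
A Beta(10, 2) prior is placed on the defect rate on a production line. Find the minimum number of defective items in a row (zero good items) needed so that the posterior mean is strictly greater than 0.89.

k = 7

After k defective items and 0 good items the posterior is Beta(10+k, 2), with mean (10+k)/(10+2+k).
Set (10+k)/(12+k) > 0.89 and solve: k > (0.89·12 − 10)/(1 − 0.89) = 6.182.
The smallest integer exceeding 6.182 is 7.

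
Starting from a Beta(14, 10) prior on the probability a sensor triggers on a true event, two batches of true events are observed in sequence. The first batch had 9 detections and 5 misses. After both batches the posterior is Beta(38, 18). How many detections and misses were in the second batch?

15 detections and 3 misses

Sequential conjugate updates are equivalent to a single update on the pooled data, so total successes = posterior α − prior α and total failures = posterior β − prior β.
Total across both batches: 38−14=24 detections, 18−10=8 misses.
Subtract the first batch: 24−9=15 detections and 8−5=3 misses.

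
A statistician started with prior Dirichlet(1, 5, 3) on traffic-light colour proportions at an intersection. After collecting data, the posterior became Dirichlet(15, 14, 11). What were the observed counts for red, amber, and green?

For a Dirichlet(α) prior with multinomial counts c, the posterior is Dirichlet(α + c) componentwise.
Counts are posterior − prior componentwise: 15−1=14, 14−5=9, 11−3=8.

counts (14, 9, 8)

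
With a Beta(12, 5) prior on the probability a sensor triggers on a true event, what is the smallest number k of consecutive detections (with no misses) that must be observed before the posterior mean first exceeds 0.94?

After k detections and 0 misses the posterior is Beta(12+k, 5), with mean (12+k)/(12+5+k).
Set (12+k)/(17+k) > 0.94 and solve: k > (0.94·17 − 12)/(1 − 0.94) = 66.333.
The smallest integer exceeding 66.333 is 67.

k = 67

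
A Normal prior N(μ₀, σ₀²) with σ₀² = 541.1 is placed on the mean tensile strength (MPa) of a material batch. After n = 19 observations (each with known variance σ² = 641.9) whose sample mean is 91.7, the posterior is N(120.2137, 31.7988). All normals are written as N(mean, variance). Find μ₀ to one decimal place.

With known observation variance, the Normal–Normal posterior has precision τ_n = τ₀ + n/σ² and mean μ_n = (τ₀μ₀ + (n/σ²)x̄)/τ_n.
Here τ₀ = 1/541.1 = 0.001848 and τ_data = 19/641.9 = 0.029600, so τ_n = 0.031448.
Rearranging for μ₀: μ₀ = (μ_n·τ_n − τ_data·x̄)/τ₀ = (120.2137·0.031448 − 0.029600·91.7) / 0.001848 = 1.066160/0.001848 ≈ 576.9.

μ₀ = 576.9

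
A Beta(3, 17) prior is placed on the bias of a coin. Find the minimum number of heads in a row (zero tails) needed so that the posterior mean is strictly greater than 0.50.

After k heads and 0 tails the posterior is Beta(3+k, 17), with mean (3+k)/(3+17+k).
Set (3+k)/(20+k) > 0.50 and solve: k > (0.50·20 − 3)/(1 − 0.50) = 14.000.
The smallest integer exceeding 14.000 is 15.

k = 15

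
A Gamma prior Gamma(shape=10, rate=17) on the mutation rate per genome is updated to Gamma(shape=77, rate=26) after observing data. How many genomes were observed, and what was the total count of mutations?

n = 9 genomes with total 67 mutations

Gamma–Poisson conjugacy: posterior shape = α + Σxᵢ, posterior rate = β + n.
Matching: Σxᵢ = 77 − 10 = 67 and n = 26 − 17 = 9.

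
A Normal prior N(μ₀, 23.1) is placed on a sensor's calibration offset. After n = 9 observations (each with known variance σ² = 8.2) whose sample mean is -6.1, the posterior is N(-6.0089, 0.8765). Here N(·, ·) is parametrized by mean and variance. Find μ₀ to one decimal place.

The posterior mean is a precision-weighted average: μ_n = (τ₀μ₀ + τ_data·x̄)/(τ₀+τ_data), with τ₀=1/σ₀² and τ_data=n/σ².
Here τ₀ = 1/23.1 = 0.043290 and τ_data = 9/8.2 = 1.097561, so τ_n = 1.140851.
Rearranging for μ₀: μ₀ = (μ_n·τ_n − τ_data·x̄)/τ₀ = (-6.0089·1.140851 − 1.097561·-6.1) / 0.043290 = -0.160137/0.043290 ≈ -3.7.

μ₀ = -3.7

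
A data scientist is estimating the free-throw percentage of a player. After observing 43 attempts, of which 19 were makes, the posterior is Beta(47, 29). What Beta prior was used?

Under Beta–binomial conjugacy the posterior parameters are (a+s, b+f).
Subtract the data counts: 47−19=28, 29−24=5.

Beta(28, 5)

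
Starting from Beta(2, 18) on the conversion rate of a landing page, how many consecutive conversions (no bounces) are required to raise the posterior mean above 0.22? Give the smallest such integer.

After k conversions and 0 bounces the posterior is Beta(2+k, 18), with mean (2+k)/(2+18+k).
Set (2+k)/(20+k) > 0.22 and solve: k > (0.22·20 − 2)/(1 − 0.22) = 3.077.
The smallest integer exceeding 3.077 is 4, and checking k=4: (6)/(24) = 0.2500 > 0.22.

k = 4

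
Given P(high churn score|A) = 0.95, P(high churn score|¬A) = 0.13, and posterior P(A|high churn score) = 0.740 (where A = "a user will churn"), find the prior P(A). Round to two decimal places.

P(A) = 0.28

Bayes' rule in odds form gives O(A|E) = O(A)·[P(E|A)/P(E|¬A)], hence O(A) = O(A|E)/LR.
Posterior odds = 0.740/(1−0.740) = 2.8462. LR = 0.95/0.13 = 7.3077.
Prior odds = 2.8462/7.3077 = 0.3895, so P(A) = 0.3895/(1+0.3895) ≈ 0.28.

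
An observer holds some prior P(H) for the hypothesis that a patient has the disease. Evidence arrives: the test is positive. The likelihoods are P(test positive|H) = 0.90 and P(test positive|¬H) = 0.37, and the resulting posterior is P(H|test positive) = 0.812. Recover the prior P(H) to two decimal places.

In odds form, posterior odds = prior odds × likelihood ratio, so prior odds = posterior odds ÷ LR.
Posterior odds = 0.812/(1−0.812) = 4.3191. LR = 0.90/0.37 = 2.4324.
Prior odds = 4.3191/2.4324 = 1.7757, so P(H) = 1.7757/(1+1.7757) ≈ 0.64.

P(H) = 0.64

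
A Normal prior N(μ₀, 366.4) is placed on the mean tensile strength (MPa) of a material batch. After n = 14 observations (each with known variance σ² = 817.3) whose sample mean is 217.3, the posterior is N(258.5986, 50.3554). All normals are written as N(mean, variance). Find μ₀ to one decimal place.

The posterior mean is a precision-weighted average: μ_n = (τ₀μ₀ + τ_data·x̄)/(τ₀+τ_data), with τ₀=1/σ₀² and τ_data=n/σ².
Here τ₀ = 1/366.4 = 0.002729 and τ_data = 14/817.3 = 0.017130, so τ_n = 0.019859.
Rearranging for μ₀: μ₀ = (μ_n·τ_n − τ_data·x̄)/τ₀ = (258.5986·0.019859 − 0.017130·217.3) / 0.002729 = 1.413161/0.002729 ≈ 517.8.

μ₀ = 517.8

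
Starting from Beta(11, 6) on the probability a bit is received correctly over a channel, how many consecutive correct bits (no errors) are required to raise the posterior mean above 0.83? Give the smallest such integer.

k = 19

After k correct bits and 0 errors the posterior is Beta(11+k, 6), with mean (11+k)/(11+6+k).
Set (11+k)/(17+k) > 0.83 and solve: k > (0.83·17 − 11)/(1 − 0.83) = 18.294.
The smallest integer exceeding 18.294 is 19, and checking k=19: (30)/(36) = 0.8333 > 0.83.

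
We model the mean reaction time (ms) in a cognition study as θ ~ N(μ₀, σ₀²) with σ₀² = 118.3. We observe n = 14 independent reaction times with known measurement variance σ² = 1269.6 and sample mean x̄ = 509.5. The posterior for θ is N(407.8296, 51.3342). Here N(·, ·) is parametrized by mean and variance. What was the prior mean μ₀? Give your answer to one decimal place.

With known observation variance, the Normal–Normal posterior has precision τ_n = τ₀ + n/σ² and mean μ_n = (τ₀μ₀ + (n/σ²)x̄)/τ_n.
Here τ₀ = 1/118.3 = 0.008453 and τ_data = 14/1269.6 = 0.011027, so τ_n = 0.019480.
Rearranging for μ₀: μ₀ = (μ_n·τ_n − τ_data·x̄)/τ₀ = (407.8296·0.019480 − 0.011027·509.5) / 0.008453 = 2.326264/0.008453 ≈ 275.2.

μ₀ = 275.2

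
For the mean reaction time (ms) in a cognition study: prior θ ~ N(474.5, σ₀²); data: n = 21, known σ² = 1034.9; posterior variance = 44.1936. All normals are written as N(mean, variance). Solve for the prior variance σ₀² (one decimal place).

Posterior precision equals prior precision plus data precision: 1/σ_n² = 1/σ₀² + n/σ².
So 1/σ₀² = 1/44.1936 − 21/1034.9 = 0.022628 − 0.020292 = 0.002336.
Hence σ₀² = 1/0.002336 ≈ 428.1.

σ₀² = 428.1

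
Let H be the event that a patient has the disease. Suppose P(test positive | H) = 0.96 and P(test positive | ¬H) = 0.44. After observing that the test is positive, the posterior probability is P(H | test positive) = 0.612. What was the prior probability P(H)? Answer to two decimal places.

In odds form, posterior odds = prior odds × likelihood ratio, so prior odds = posterior odds ÷ LR.
Posterior odds = 0.612/(1−0.612) = 1.5773. LR = 0.96/0.44 = 2.1818.
Prior odds = 1.5773/2.1818 = 0.7229, so P(H) = 0.7229/(1+0.7229) ≈ 0.42.

P(H) = 0.42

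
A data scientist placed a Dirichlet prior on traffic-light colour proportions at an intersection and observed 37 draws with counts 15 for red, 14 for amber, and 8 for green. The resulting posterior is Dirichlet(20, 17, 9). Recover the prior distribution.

Dirichlet(5, 3, 1)

For a Dirichlet(α) prior with multinomial counts c, the posterior is Dirichlet(α + c) componentwise.
Subtract each count from the matching posterior parameter: 20−15=5, 17−14=3, 9−8=1.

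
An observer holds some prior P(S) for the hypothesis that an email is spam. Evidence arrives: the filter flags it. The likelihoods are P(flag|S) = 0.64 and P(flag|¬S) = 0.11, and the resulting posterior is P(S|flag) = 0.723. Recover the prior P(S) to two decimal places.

P(S) = 0.31

Bayes' rule in odds form gives O(S|E) = O(S)·[P(E|S)/P(E|¬S)], hence O(S) = O(S|E)/LR.
Posterior odds = 0.723/(1−0.723) = 2.6101. LR = 0.64/0.11 = 5.8182.
Prior odds = 2.6101/5.8182 = 0.4486, so P(S) = 0.4486/(1+0.4486) ≈ 0.31.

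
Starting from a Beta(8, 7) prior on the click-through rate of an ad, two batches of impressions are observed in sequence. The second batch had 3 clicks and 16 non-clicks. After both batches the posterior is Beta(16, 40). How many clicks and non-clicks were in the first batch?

Sequential conjugate updates are equivalent to a single update on the pooled data, so total successes = posterior α − prior α and total failures = posterior β − prior β.
Total across both batches: 16−8=8 clicks, 40−7=33 non-clicks.
Subtract the second batch: 8−3=5 clicks and 33−16=17 non-clicks.

5 clicks and 17 non-clicks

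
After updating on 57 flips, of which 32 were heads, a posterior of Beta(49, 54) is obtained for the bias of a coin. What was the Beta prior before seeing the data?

Beta(17, 29)

Under Beta–binomial conjugacy the posterior parameters are (α+s, β+f).
Subtract the data counts: 49−32=17, 54−25=29.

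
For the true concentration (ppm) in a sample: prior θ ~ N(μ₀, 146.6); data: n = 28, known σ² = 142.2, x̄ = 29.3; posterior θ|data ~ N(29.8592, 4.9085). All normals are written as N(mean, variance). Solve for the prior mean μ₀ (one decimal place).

μ₀ = 46.0

The posterior mean is a precision-weighted average: μ_n = (τ₀μ₀ + τ_data·x̄)/(τ₀+τ_data), with τ₀=1/σ₀² and τ_data=n/σ².
Here τ₀ = 1/146.6 = 0.006821 and τ_data = 28/142.2 = 0.196906, so τ_n = 0.203727.
Rearranging for μ₀: μ₀ = (μ_n·τ_n − τ_data·x̄)/τ₀ = (29.8592·0.203727 − 0.196906·29.3) / 0.006821 = 0.313779/0.006821 ≈ 46.0.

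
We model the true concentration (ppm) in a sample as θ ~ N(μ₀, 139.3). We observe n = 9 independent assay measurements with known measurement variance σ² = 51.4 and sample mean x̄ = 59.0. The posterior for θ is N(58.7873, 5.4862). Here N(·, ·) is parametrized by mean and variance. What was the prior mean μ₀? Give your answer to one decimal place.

The posterior mean is a precision-weighted average: μ_n = (τ₀μ₀ + τ_data·x̄)/(τ₀+τ_data), with τ₀=1/σ₀² and τ_data=n/σ².
Here τ₀ = 1/139.3 = 0.007179 and τ_data = 9/51.4 = 0.175097, so τ_n = 0.182276.
Rearranging for μ₀: μ₀ = (μ_n·τ_n − τ_data·x̄)/τ₀ = (58.7873·0.182276 − 0.175097·59.0) / 0.007179 = 0.384791/0.007179 ≈ 53.6.

μ₀ = 53.6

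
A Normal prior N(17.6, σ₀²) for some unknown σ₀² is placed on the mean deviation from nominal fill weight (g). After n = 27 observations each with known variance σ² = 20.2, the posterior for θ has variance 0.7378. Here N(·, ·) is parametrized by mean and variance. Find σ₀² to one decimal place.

Posterior precision equals prior precision plus data precision: 1/σ_n² = 1/σ₀² + n/σ².
So 1/σ₀² = 1/0.7378 − 27/20.2 = 1.355381 − 1.336634 = 0.018747.
Hence σ₀² = 1/0.018747 ≈ 53.3.

σ₀² = 53.3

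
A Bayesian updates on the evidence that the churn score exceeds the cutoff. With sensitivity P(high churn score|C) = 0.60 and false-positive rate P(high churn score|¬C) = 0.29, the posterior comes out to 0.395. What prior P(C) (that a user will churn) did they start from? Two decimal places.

P(C) = 0.24

Bayes' rule in odds form gives O(C|E) = O(C)·[P(E|C)/P(E|¬C)], hence O(C) = O(C|E)/LR.
Posterior odds = 0.395/(1−0.395) = 0.6529. LR = 0.60/0.29 = 2.0690.
Prior odds = 0.6529/2.0690 = 0.3156, so P(C) = 0.3156/(1+0.3156) ≈ 0.24.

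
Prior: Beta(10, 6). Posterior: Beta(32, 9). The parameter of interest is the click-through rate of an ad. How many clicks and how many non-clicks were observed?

Under Beta–binomial conjugacy the posterior parameters are (a+s, b+f).
Match parameters: s=32−10=22, f=9−6=3.

22 clicks and 3 non-clicks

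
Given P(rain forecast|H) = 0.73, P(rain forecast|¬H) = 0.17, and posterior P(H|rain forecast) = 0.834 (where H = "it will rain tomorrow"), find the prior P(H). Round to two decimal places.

Bayes' rule in odds form gives O(H|E) = O(H)·[P(E|H)/P(E|¬H)], hence O(H) = O(H|E)/LR.
Posterior odds = 0.834/(1−0.834) = 5.0241. LR = 0.73/0.17 = 4.2941.
Prior odds = 5.0241/4.2941 = 1.1700, so P(H) = 1.1700/(1+1.1700) ≈ 0.54.

P(H) = 0.54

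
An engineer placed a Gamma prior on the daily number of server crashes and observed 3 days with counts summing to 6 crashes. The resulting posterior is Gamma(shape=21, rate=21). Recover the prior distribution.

Gamma–Poisson conjugacy: posterior shape = α + Σxᵢ, posterior rate = β + n.
So α = 21 − 6 = 15 and β = 21 − 3 = 18.

Gamma(shape=15, rate=18)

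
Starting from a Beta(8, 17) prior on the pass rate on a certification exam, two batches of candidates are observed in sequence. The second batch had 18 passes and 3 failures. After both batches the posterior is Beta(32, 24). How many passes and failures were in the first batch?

6 passes and 4 failures

Because Beta–binomial updating is additive in the counts, the combined data contributed (α_post−α_prior, β_post−β_prior) successes and failures.
Total across both batches: 32−8=24 passes, 24−17=7 failures.
Subtract the second batch: 24−18=6 passes and 7−3=4 failures.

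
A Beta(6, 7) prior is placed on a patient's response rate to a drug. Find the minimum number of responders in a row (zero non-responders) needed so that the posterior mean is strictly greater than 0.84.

After k responders and 0 non-responders the posterior is Beta(6+k, 7), with mean (6+k)/(6+7+k).
Set (6+k)/(13+k) > 0.84 and solve: k > (0.84·13 − 6)/(1 − 0.84) = 30.750.
The smallest integer exceeding 30.750 is 31, and checking k=31: (37)/(44) = 0.8409 > 0.84.

k = 31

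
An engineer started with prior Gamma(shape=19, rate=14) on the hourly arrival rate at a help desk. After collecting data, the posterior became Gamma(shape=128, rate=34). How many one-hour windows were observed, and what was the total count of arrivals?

Gamma–Poisson conjugacy: posterior shape = α + Σxᵢ, posterior rate = β + n.
Matching: Σxᵢ = 128 − 19 = 109 and n = 34 − 14 = 20.

n = 20 one-hour windows with total 109 arrivals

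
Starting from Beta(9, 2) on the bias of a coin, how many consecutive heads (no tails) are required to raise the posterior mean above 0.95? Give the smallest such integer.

After k heads and 0 tails the posterior is Beta(9+k, 2), with mean (9+k)/(9+2+k).
Set (9+k)/(11+k) > 0.95 and solve: k > (0.95·11 − 9)/(1 − 0.95) = 29.000.
The smallest integer exceeding 29.000 is 30, and checking k=30: (39)/(41) = 0.9512 > 0.95.

k = 30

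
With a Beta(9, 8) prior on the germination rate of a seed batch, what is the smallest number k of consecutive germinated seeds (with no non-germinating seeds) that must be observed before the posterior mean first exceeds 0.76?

k = 17

After k germinated seeds and 0 non-germinating seeds the posterior is Beta(9+k, 8), with mean (9+k)/(9+8+k).
Set (9+k)/(17+k) > 0.76 and solve: k > (0.76·17 − 9)/(1 − 0.76) = 16.333.
The smallest integer exceeding 16.333 is 17.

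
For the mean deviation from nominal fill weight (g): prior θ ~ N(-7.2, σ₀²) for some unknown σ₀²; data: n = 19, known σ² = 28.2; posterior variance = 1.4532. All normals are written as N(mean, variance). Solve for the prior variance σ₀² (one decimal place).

For the Normal–Normal model with known σ², precisions add: τ_n = τ₀ + n/σ².
So 1/σ₀² = 1/1.4532 − 19/28.2 = 0.688137 − 0.673759 = 0.014378.
Hence σ₀² = 1/0.014378 ≈ 69.6.

σ₀² = 69.6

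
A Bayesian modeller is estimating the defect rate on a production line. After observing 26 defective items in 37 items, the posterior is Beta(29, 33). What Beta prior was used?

Beta(3, 22)

A Beta(α, β) prior with s successes and f failures in binomial data gives a Beta(α+s, β+f) posterior.
So α = 29 − 26 = 3 and β = 33 − 11 = 22.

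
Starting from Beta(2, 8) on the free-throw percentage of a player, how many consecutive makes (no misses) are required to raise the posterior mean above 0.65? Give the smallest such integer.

After k makes and 0 misses the posterior is Beta(2+k, 8), with mean (2+k)/(2+8+k).
Set (2+k)/(10+k) > 0.65 and solve: k > (0.65·10 − 2)/(1 − 0.65) = 12.857.
The smallest integer exceeding 12.857 is 13.

k = 13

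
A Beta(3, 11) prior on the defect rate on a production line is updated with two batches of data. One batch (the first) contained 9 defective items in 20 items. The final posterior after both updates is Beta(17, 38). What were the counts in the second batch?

5 defective items and 16 good items

Sequential conjugate updates are equivalent to a single update on the pooled data, so total successes = posterior α − prior α and total failures = posterior β − prior β.
Total across both batches: 17−3=14 defective items, 38−11=27 good items.
Subtract the first batch: 14−9=5 defective items and 27−11=16 good items.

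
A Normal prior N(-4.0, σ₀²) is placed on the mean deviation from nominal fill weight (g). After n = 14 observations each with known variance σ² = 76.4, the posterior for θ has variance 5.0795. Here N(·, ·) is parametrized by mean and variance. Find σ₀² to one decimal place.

σ₀² = 73.4

Posterior precision equals prior precision plus data precision: 1/σ_n² = 1/σ₀² + n/σ².
So 1/σ₀² = 1/5.0795 − 14/76.4 = 0.196870 − 0.183246 = 0.013624.
Hence σ₀² = 1/0.013624 ≈ 73.4.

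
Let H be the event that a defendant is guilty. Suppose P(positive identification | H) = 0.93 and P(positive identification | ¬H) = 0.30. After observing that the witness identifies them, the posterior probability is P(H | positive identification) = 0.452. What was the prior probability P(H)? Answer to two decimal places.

In odds form, posterior odds = prior odds × likelihood ratio, so prior odds = posterior odds ÷ LR.
Posterior odds = 0.452/(1−0.452) = 0.8248. LR = 0.93/0.30 = 3.1000.
Prior odds = 0.8248/3.1000 = 0.2661, so P(H) = 0.2661/(1+0.2661) ≈ 0.21.

P(H) = 0.21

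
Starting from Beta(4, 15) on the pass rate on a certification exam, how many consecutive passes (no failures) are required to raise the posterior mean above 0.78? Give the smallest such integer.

After k passes and 0 failures the posterior is Beta(4+k, 15), with mean (4+k)/(4+15+k).
Set (4+k)/(19+k) > 0.78 and solve: k > (0.78·19 − 4)/(1 − 0.78) = 49.182.
The smallest integer exceeding 49.182 is 50.

k = 50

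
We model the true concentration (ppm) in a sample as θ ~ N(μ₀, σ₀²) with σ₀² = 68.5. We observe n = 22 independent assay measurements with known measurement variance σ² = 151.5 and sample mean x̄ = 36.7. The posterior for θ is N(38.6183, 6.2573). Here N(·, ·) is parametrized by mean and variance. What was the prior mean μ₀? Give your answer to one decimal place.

The posterior mean is a precision-weighted average: μ_n = (τ₀μ₀ + τ_data·x̄)/(τ₀+τ_data), with τ₀=1/σ₀² and τ_data=n/σ².
Here τ₀ = 1/68.5 = 0.014599 and τ_data = 22/151.5 = 0.145215, so τ_n = 0.159814.
Rearranging for μ₀: μ₀ = (μ_n·τ_n − τ_data·x̄)/τ₀ = (38.6183·0.159814 − 0.145215·36.7) / 0.014599 = 0.842354/0.014599 ≈ 57.7.

μ₀ = 57.7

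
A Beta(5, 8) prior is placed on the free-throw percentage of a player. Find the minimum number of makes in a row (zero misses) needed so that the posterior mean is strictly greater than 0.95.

After k makes and 0 misses the posterior is Beta(5+k, 8), with mean (5+k)/(5+8+k).
Set (5+k)/(13+k) > 0.95 and solve: k > (0.95·13 − 5)/(1 − 0.95) = 147.000.
The smallest integer exceeding 147.000 is 148, and checking k=148: (153)/(161) = 0.9503 > 0.95.

k = 148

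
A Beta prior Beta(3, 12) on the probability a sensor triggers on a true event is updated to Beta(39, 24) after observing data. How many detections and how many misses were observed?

36 detections and 12 misses

Under Beta–binomial conjugacy the posterior parameters are (a+s, b+f).
Match parameters: s=39−3=36, f=24−12=12.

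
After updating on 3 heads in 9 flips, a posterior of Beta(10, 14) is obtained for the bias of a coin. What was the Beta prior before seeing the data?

Beta(7, 8)

Beta is conjugate to the binomial likelihood: posterior = Beta(a+s, b+f).
So a = 10 − 3 = 7 and b = 14 − 6 = 8.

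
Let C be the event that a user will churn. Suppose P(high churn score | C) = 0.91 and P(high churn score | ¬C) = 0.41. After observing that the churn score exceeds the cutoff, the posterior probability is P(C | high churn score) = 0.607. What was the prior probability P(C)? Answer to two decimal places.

In odds form, posterior odds = prior odds × likelihood ratio, so prior odds = posterior odds ÷ LR.
Posterior odds = 0.607/(1−0.607) = 1.5445. LR = 0.91/0.41 = 2.2195.
Prior odds = 1.5445/2.2195 = 0.6959, so P(C) = 0.6959/(1+0.6959) ≈ 0.41.

P(C) = 0.41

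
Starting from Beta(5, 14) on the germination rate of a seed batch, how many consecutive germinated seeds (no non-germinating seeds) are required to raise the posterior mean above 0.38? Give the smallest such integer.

After k germinated seeds and 0 non-germinating seeds the posterior is Beta(5+k, 14), with mean (5+k)/(5+14+k).
Set (5+k)/(19+k) > 0.38 and solve: k > (0.38·19 − 5)/(1 − 0.38) = 3.581.
The smallest integer exceeding 3.581 is 4.

k = 4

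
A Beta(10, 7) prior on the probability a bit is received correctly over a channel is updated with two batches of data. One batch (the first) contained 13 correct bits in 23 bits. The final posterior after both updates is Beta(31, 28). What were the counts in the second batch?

8 correct bits and 11 errors

Because Beta–binomial updating is additive in the counts, the combined data contributed (α_post−α_prior, β_post−β_prior) successes and failures.
Total across both batches: 31−10=21 correct bits, 28−7=21 errors.
Subtract the first batch: 21−13=8 correct bits and 21−10=11 errors.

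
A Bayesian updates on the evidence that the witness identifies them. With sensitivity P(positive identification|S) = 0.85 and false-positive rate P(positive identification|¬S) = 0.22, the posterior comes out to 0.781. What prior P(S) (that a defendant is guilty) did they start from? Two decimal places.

In odds form, posterior odds = prior odds × likelihood ratio, so prior odds = posterior odds ÷ LR.
Posterior odds = 0.781/(1−0.781) = 3.5662. LR = 0.85/0.22 = 3.8636.
Prior odds = 3.5662/3.8636 = 0.9230, so P(S) = 0.9230/(1+0.9230) ≈ 0.48.

P(S) = 0.48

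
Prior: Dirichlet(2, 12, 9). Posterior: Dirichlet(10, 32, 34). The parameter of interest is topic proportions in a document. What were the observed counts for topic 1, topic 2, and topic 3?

counts (8, 20, 25)

For a Dirichlet(α) prior with multinomial counts c, the posterior is Dirichlet(α + c) componentwise.
Counts are posterior − prior componentwise: 10−2=8, 32−12=20, 34−9=25.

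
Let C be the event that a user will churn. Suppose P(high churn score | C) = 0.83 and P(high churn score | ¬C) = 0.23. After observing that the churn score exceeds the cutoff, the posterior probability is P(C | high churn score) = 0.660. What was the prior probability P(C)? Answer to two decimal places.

P(C) = 0.35

Bayes' rule in odds form gives O(C|E) = O(C)·[P(E|C)/P(E|¬C)], hence O(C) = O(C|E)/LR.
Posterior odds = 0.660/(1−0.660) = 1.9412. LR = 0.83/0.23 = 3.6087.
Prior odds = 1.9412/3.6087 = 0.5379, so P(C) = 0.5379/(1+0.5379) ≈ 0.35.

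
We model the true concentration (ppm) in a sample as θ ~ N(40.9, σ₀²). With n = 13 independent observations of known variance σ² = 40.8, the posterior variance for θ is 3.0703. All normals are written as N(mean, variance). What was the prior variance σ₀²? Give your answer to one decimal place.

σ₀² = 141.4

For the Normal–Normal model with known σ², precisions add: τ_n = τ₀ + n/σ².
So 1/σ₀² = 1/3.0703 − 13/40.8 = 0.325701 − 0.318627 = 0.007074.
Hence σ₀² = 1/0.007074 ≈ 141.4.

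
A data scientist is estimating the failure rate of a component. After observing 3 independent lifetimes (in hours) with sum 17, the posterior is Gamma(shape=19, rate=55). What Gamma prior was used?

For an exponential likelihood with a Gamma(α, β) prior on the rate, n observations with total T give posterior Gamma(α+n, β+T).
So α = 19 − 3 = 16 and β = 55 − 17 = 38.

Gamma(shape=16, rate=38)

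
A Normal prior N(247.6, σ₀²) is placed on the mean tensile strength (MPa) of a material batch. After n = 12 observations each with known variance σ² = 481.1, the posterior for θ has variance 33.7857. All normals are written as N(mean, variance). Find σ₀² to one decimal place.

σ₀² = 214.8

For the Normal–Normal model with known σ², precisions add: τ_n = τ₀ + n/σ².
So 1/σ₀² = 1/33.7857 − 12/481.1 = 0.029598 − 0.024943 = 0.004655.
Hence σ₀² = 1/0.004655 ≈ 214.8.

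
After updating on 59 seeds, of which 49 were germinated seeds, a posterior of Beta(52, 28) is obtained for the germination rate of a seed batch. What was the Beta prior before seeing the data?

Under Beta–binomial conjugacy the posterior parameters are (α+s, β+f).
Subtract the data counts: 52−49=3, 28−10=18.

Beta(3, 18)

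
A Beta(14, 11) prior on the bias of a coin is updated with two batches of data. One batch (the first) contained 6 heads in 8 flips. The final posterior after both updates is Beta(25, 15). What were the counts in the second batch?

Because Beta–binomial updating is additive in the counts, the combined data contributed (α_post−α_prior, β_post−β_prior) successes and failures.
Total across both batches: 25−14=11 heads, 15−11=4 tails.
Subtract the first batch: 11−6=5 heads and 4−2=2 tails.

5 heads and 2 tails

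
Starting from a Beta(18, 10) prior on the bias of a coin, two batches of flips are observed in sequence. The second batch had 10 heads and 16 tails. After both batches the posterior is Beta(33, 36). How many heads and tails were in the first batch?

5 heads and 10 tails

Sequential conjugate updates are equivalent to a single update on the pooled data, so total successes = posterior α − prior α and total failures = posterior β − prior β.
Total across both batches: 33−18=15 heads, 36−10=26 tails.
Subtract the second batch: 15−10=5 heads and 26−16=10 tails.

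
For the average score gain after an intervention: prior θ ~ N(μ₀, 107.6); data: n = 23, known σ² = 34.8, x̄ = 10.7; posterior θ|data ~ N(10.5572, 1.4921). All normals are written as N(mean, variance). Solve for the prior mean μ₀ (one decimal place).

μ₀ = 0.4

The posterior mean is a precision-weighted average: μ_n = (τ₀μ₀ + τ_data·x̄)/(τ₀+τ_data), with τ₀=1/σ₀² and τ_data=n/σ².
Here τ₀ = 1/107.6 = 0.009294 and τ_data = 23/34.8 = 0.660920, so τ_n = 0.670214.
Rearranging for μ₀: μ₀ = (μ_n·τ_n − τ_data·x̄)/τ₀ = (10.5572·0.670214 − 0.660920·10.7) / 0.009294 = 0.003739/0.009294 ≈ 0.4.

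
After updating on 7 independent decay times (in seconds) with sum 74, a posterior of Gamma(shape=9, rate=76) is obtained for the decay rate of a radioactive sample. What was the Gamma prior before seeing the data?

Gamma(shape=2, rate=2)

Gamma–exponential conjugacy: posterior shape = α + n, posterior rate = β + Σtᵢ.
So α = 9 − 7 = 2 and β = 76 − 74 = 2.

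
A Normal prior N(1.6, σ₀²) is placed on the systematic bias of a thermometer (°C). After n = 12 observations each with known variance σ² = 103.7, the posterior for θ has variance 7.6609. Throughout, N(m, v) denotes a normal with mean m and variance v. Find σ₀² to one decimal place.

σ₀² = 67.5

Posterior precision equals prior precision plus data precision: 1/σ_n² = 1/σ₀² + n/σ².
So 1/σ₀² = 1/7.6609 − 12/103.7 = 0.130533 − 0.115718 = 0.014815.
Hence σ₀² = 1/0.014815 ≈ 67.5.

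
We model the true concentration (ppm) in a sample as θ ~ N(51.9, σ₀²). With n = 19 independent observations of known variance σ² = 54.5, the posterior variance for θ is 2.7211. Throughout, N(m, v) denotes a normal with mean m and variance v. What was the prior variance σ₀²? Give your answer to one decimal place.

σ₀² = 53.0

For the Normal–Normal model with known σ², precisions add: τ_n = τ₀ + n/σ².
So 1/σ₀² = 1/2.7211 − 19/54.5 = 0.367498 − 0.348624 = 0.018874.
Hence σ₀² = 1/0.018874 ≈ 53.0.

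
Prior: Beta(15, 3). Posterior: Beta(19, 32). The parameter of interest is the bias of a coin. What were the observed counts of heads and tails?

Beta is conjugate to the binomial likelihood: posterior = Beta(a+s, b+f).
Match parameters: s=19−15=4, f=32−3=29.

4 heads and 29 tails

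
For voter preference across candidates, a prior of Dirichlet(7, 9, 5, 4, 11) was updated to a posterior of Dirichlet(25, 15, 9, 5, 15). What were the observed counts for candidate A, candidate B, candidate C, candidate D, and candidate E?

counts (18, 6, 4, 1, 4)

For a Dirichlet(α) prior with multinomial counts c, the posterior is Dirichlet(α + c) componentwise.
Counts are posterior − prior componentwise: 25−7=18, 15−9=6, 9−5=4, 5−4=1, 15−11=4.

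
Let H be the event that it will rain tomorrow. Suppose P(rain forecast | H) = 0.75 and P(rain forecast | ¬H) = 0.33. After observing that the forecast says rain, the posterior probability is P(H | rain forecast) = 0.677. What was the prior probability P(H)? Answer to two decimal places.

In odds form, posterior odds = prior odds × likelihood ratio, so prior odds = posterior odds ÷ LR.
Posterior odds = 0.677/(1−0.677) = 2.0960. LR = 0.75/0.33 = 2.2727.
Prior odds = 2.0960/2.2727 = 0.9223, so P(H) = 0.9223/(1+0.9223) ≈ 0.48.

P(H) = 0.48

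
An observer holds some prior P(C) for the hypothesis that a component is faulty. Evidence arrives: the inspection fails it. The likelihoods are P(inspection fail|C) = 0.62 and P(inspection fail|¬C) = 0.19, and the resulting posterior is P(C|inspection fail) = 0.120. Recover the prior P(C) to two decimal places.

P(C) = 0.04

Bayes' rule in odds form gives O(C|E) = O(C)·[P(E|C)/P(E|¬C)], hence O(C) = O(C|E)/LR.
Posterior odds = 0.120/(1−0.120) = 0.1364. LR = 0.62/0.19 = 3.2632.
Prior odds = 0.1364/3.2632 = 0.0418, so P(C) = 0.0418/(1+0.0418) ≈ 0.04.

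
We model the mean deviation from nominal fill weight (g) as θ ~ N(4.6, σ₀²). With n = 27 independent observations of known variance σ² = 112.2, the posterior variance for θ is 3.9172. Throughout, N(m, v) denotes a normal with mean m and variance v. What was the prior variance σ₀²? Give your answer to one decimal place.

For the Normal–Normal model with known σ², precisions add: τ_n = τ₀ + n/σ².
So 1/σ₀² = 1/3.9172 − 27/112.2 = 0.255284 − 0.240642 = 0.014642.
Hence σ₀² = 1/0.014642 ≈ 68.3.

σ₀² = 68.3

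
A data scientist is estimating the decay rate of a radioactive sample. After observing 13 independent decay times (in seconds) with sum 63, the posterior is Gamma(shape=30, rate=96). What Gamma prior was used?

Gamma(shape=17, rate=33)

Gamma–exponential conjugacy: posterior shape = α + n, posterior rate = β + Σtᵢ.
So α = 30 − 13 = 17 and β = 96 − 63 = 33.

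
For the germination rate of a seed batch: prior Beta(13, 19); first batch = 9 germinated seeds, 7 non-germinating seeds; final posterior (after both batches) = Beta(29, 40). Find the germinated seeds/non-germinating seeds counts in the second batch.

Sequential conjugate updates are equivalent to a single update on the pooled data, so total successes = posterior α − prior α and total failures = posterior β − prior β.
Total across both batches: 29−13=16 germinated seeds, 40−19=21 non-germinating seeds.
Subtract the first batch: 16−9=7 germinated seeds and 21−7=14 non-germinating seeds.

7 germinated seeds and 14 non-germinating seeds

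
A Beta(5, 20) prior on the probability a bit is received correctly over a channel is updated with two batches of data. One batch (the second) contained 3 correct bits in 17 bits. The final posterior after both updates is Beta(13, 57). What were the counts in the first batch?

Because Beta–binomial updating is additive in the counts, the combined data contributed (α_post−α_prior, β_post−β_prior) successes and failures.
Total across both batches: 13−5=8 correct bits, 57−20=37 errors.
Subtract the second batch: 8−3=5 correct bits and 37−14=23 errors.

5 correct bits and 23 errors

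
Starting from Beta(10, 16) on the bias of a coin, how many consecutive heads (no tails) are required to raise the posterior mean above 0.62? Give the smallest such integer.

After k heads and 0 tails the posterior is Beta(10+k, 16), with mean (10+k)/(10+16+k).
Set (10+k)/(26+k) > 0.62 and solve: k > (0.62·26 − 10)/(1 − 0.62) = 16.105.
The smallest integer exceeding 16.105 is 17.

k = 17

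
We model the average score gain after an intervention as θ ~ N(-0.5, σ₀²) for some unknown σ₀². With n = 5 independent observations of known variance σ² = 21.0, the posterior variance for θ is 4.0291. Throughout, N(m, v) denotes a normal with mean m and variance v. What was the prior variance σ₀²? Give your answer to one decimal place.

σ₀² = 99.0

For the Normal–Normal model with known σ², precisions add: τ_n = τ₀ + n/σ².
So 1/σ₀² = 1/4.0291 − 5/21.0 = 0.248194 − 0.238095 = 0.010099.
Hence σ₀² = 1/0.010099 ≈ 99.0.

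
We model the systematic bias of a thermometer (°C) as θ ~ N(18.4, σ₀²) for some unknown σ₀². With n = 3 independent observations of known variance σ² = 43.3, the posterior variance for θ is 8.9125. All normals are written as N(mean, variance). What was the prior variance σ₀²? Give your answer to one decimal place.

σ₀² = 23.3

For the Normal–Normal model with known σ², precisions add: τ_n = τ₀ + n/σ².
So 1/σ₀² = 1/8.9125 − 3/43.3 = 0.112202 − 0.069284 = 0.042918.
Hence σ₀² = 1/0.042918 ≈ 23.3.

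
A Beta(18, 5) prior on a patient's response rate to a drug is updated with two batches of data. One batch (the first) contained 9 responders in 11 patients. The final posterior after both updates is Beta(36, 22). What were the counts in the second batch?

9 responders and 15 non-responders

Because Beta–binomial updating is additive in the counts, the combined data contributed (α_post−α_prior, β_post−β_prior) successes and failures.
Total across both batches: 36−18=18 responders, 22−5=17 non-responders.
Subtract the first batch: 18−9=9 responders and 17−2=15 non-responders.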